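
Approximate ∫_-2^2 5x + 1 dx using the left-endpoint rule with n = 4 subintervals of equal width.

-6

Δx = (2 − (-2))/4 = 1.
Left endpoints: -2, -1, 0, 1.
f(-2) = -9, f(-1) = -4, f(0) = 1, f(1) = 6.
Sum = Δx · [f(-2) + f(-1) + f(0) + f(1)].
Sum = -6.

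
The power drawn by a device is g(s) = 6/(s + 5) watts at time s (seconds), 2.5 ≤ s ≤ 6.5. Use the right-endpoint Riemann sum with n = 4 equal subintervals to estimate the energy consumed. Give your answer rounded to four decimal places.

2.4306

Δs = (6.5 − 2.5)/4 = 1.
Right endpoints: 3.5, 4.5, 5.5, 6.5.
g(3.5) = 12/17, g(4.5) = 12/19, g(5.5) = 4/7, g(6.5) = 12/23.
Sum = Δs · [g(3.5) + g(4.5) + g(5.5) + g(6.5)].
Sum ≈ 2.4306.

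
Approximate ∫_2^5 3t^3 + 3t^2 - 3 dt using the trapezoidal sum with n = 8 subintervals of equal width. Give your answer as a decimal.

567.17578125

Δt = (5 − 2)/8 = 0.375.
f(2) = 33, f(2.375) = 27705/512, f(2.75) = 82.078125, f(3.125) = 60339/512, f(3.5) = 162.375, f(3.875) = 110901/512, f(4.25) = 281.484375, f(4.625) = 183279/512, f(5) = 447.
T_8 = (Δt/2)·[f(t_0) + 2f(t_1) + ... + 2f(t_{7}) + f(t_8)].
Sum = 567.17578125.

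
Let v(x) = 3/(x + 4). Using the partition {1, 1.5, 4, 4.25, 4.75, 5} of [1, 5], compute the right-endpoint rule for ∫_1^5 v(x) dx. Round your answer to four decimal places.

1.5559

Subinterval widths: 0.5, 2.5, 0.25, 0.5, 0.25.
Right endpoints: 1.5, 4, 4.25, 4.75, 5.
v(1.5) = 6/11, v(4) = 0.375, v(4.25) = 4/11, v(4.75) = 12/35, v(5) = 1/3.
Sum = Σ Δx_i · v(x_i).
Sum ≈ 1.5559.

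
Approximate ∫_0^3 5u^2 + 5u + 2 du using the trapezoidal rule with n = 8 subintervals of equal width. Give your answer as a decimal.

73.8515625

Δu = (3 − 0)/8 = 0.375.
f(0) = 2, f(0.375) = 4.578125, f(0.75) = 8.5625, f(1.125) = 13.953125, f(1.5) = 20.75, f(1.875) = 28.953125, f(2.25) = 38.5625, f(2.625) = 49.578125, f(3) = 62.
T_8 = (Δu/2)·[f(u_0) + 2f(u_1) + ... + 2f(u_{7}) + f(u_8)].
Sum = 73.8515625.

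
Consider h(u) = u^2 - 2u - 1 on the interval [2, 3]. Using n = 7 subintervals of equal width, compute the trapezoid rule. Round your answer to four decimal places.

Δu = (3 − 2)/7 = 1/7.
h(2) = -1, h(15/7) = -34/49, h(16/7) = -17/49, h(17/7) = 2/49, h(18/7) = 23/49, h(19/7) = 46/49, h(20/7) = 71/49, h(3) = 2.
T_7 = (Δu/2)·[h(u_0) + 2h(u_1) + ... + 2h(u_{6}) + h(u_7)].
Sum ≈ 0.3367.

0.3367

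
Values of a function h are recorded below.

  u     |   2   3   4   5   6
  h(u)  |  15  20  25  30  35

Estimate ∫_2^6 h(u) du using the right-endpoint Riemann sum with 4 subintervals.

Δu = 1.
Sum = 1·[20 + 25 + 30 + 35] = 110.

110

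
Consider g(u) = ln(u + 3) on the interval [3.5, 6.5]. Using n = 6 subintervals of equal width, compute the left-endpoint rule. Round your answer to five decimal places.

Δu = (6.5 − 3.5)/6 = 0.5.
Left endpoints: 3.5, 4, 4.5, 5, 5.5, 6.
g(3.5) ≈ 1.87180, g(4) ≈ 1.94591, g(4.5) ≈ 2.01490, g(5) ≈ 2.07944, g(5.5) ≈ 2.14007, g(6) ≈ 2.19722.
Sum = Δu · [g(3.5) + g(4) + g(4.5) + ...].
Sum ≈ 6.12467.

6.12467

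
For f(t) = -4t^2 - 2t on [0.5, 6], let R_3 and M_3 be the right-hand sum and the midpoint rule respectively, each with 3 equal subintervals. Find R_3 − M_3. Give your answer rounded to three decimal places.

-159.653

R_3 ≈ -477.07407.
M_3 ≈ -317.42130.
R_3 − M_3 ≈ -159.653.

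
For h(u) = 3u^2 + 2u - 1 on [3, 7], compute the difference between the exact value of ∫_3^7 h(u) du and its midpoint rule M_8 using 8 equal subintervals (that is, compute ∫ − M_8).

Exact integral: ∫_3^7 h(u) du = 352.
M_8 = 351.75.
Error = 352 − 351.75 = 0.25.

0.25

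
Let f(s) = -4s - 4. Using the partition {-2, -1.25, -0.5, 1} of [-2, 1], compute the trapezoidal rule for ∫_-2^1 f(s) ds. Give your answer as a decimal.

-6

Subinterval widths: 0.75, 0.75, 1.5.
f(-2) = 4, f(-1.25) = 1, f(-0.5) = -2, f(1) = -8.
On each subinterval the trapezoid contributes (Δs_i/2)·[f(s_{i-1}) + f(s_i)].
Sum = -6.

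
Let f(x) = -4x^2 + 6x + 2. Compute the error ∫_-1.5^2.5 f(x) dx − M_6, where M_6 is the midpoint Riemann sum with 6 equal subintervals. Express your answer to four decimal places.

-0.5926

Exact integral: ∫_-1.5^2.5 f(x) dx ≈ -5.333333.
M_6 ≈ -4.740741.
Error ≈ -5.333333 − (-4.740741) ≈ -0.5926.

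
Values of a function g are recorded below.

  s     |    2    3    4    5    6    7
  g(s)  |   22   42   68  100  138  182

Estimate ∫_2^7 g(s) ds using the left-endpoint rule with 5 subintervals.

370

Δs = 1.
Sum = 1·[22 + 42 + 68 + 100 + 138] = 370.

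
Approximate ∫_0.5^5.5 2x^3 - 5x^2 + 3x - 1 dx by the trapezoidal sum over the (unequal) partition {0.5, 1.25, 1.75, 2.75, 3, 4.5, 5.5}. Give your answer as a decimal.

Subinterval widths: 0.75, 0.5, 1, 0.25, 1.5, 1.
f(0.5) = -0.5, f(1.25) = -1.15625, f(1.75) = -0.34375, f(2.75) = 11.03125, f(3) = 17, f(4.5) = 93.5, f(5.5) = 197.
On each subinterval the trapezoid contributes (Δx_i/2)·[f(x_{i-1}) + f(x_i)].
Sum = 235.9765625.

235.9765625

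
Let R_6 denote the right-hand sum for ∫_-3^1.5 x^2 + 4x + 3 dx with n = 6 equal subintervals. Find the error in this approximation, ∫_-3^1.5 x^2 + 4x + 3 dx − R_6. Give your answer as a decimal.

-4.640625

Exact integral: ∫_-3^1.5 f(x) dx = 10.125.
R_6 = 14.765625.
Error = 10.125 − 14.765625 = -4.640625.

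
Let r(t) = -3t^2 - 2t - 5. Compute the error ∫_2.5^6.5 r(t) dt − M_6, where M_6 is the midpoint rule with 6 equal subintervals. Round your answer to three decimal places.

Exact integral: ∫_2.5^6.5 r(t) dt = -315.
M_6 ≈ -314.55556.
Error ≈ -315 − (-314.55556) ≈ -0.444.

-0.444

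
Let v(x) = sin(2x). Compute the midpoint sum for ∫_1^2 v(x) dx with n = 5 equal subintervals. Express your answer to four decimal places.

0.1195

Δx = (2 − 1)/5 = 0.2.
Midpoints: 1.1, 1.3, 1.5, 1.7, 1.9.
v(1.1) ≈ 0.8085, v(1.3) ≈ 0.5155, v(1.5) ≈ 0.1411, v(1.7) ≈ -0.2555, v(1.9) ≈ -0.6119.
Sum = Δx · [v(1.1) + v(1.3) + v(1.5) + v(1.7) + v(1.9)].
Sum ≈ 0.1195.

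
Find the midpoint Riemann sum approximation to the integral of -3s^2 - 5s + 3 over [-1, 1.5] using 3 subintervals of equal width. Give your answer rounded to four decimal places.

0.4340

Δs = (1.5 − (-1))/3 = 5/6.
Midpoints: -7/12, 0.25, 13/12.
f(-7/12) = 235/48, f(0.25) = 1.5625, f(13/12) = -5.9375.
Sum = Δs · [f(-7/12) + f(0.25) + f(13/12)].
Sum ≈ 0.4340.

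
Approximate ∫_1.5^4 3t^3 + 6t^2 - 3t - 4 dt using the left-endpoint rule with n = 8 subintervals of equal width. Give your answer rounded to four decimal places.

239.9426

Δt = (4 − 1.5)/8 = 0.3125.
Left endpoints: 1.5, 1.8125, 2.125, 2.4375, 2.75, 3.0625, 3.375, 3.6875.
f(1.5) = 15.125, f(1.8125) = 115247/4096, f(2.125) = 23299/512, f(2.4375) = 277637/4096, f(2.75) = 95.515625, f(3.0625) = 529427/4096, f(3.375) = 86809/512, f(3.6875) = 888617/4096.
Sum = Δt · [f(1.5) + f(1.8125) + f(2.125) + ...].
Sum ≈ 239.9426.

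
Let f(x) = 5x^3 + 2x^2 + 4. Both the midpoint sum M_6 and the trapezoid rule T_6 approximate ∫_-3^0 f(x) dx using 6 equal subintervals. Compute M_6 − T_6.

M_6 = -69.96875.
T_6 = -73.8125.
M_6 − T_6 = 3.84375.

3.84375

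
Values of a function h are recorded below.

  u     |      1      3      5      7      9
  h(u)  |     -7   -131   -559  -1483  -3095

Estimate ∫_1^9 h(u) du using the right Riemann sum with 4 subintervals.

-10536

Δu = 2.
Sum = 2·[(-131) + (-559) + (-1483) + (-3095)] = -10536.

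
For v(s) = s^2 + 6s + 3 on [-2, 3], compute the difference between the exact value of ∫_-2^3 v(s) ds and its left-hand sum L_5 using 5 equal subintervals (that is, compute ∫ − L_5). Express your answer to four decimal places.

Exact integral: ∫_-2^3 v(s) ds ≈ 41.666667.
L_5 = 25.
Error ≈ 41.666667 − 25 ≈ 16.6667.

16.6667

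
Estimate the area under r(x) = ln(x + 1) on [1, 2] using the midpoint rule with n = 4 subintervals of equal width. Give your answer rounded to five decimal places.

0.90998

Δx = (2 − 1)/4 = 0.25.
Midpoints: 1.125, 1.375, 1.625, 1.875.
r(1.125) ≈ 0.75377, r(1.375) ≈ 0.86500, r(1.625) ≈ 0.96508, r(1.875) ≈ 1.05605.
Sum = Δx · [r(1.125) + r(1.375) + r(1.625) + r(1.875)].
Sum ≈ 0.90998.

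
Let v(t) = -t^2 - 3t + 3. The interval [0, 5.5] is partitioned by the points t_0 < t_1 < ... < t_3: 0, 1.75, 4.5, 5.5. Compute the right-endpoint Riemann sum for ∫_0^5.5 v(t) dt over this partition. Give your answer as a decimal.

Subinterval widths: 1.75, 2.75, 1.
Right endpoints: 1.75, 4.5, 5.5.
v(1.75) = -5.3125, v(4.5) = -30.75, v(5.5) = -43.75.
Sum = Σ Δt_i · v(t_i).
Sum = -137.609375.

-137.609375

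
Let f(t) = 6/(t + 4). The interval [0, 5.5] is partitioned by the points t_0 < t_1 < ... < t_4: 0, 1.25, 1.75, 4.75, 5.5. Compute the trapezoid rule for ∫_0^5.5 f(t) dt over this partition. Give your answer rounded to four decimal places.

5.2861

Subinterval widths: 1.25, 0.5, 3, 0.75.
f(0) = 1.5, f(1.25) = 8/7, f(1.75) = 24/23, f(4.75) = 24/35, f(5.5) = 12/19.
On each subinterval the trapezoid contributes (Δt_i/2)·[f(t_{i-1}) + f(t_i)].
Sum ≈ 5.2861.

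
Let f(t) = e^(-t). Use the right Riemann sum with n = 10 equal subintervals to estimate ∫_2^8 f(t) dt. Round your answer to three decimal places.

0.099

Δt = (8 − 2)/10 = 0.6.
Right endpoints: 2.6, 3.2, 3.8, 4.4, 5, 5.6, 6.2, 6.8, 7.4, 8.
f(2.6) ≈ 0.074, f(3.2) ≈ 0.041, f(3.8) ≈ 0.022, f(4.4) ≈ 0.012, f(5) ≈ 0.007, f(5.6) ≈ 0.004, f(6.2) ≈ 0.002, f(6.8) ≈ 0.001, f(7.4) ≈ 0.001, f(8) ≈ 0.000.
Sum = Δt · [f(2.6) + f(3.2) + f(3.8) + ...].
Sum ≈ 0.099.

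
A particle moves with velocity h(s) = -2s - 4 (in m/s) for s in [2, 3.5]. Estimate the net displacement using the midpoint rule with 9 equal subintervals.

-14.25

Δs = (3.5 − 2)/9 = 1/6.
Midpoints: 25/12, 2.25, 29/12, 31/12, 2.75, 35/12, 37/12, 3.25, 41/12.
h(25/12) = -49/6, h(2.25) = -8.5, h(29/12) = -53/6, h(31/12) = -55/6, h(2.75) = -9.5, h(35/12) = -59/6, h(37/12) = -61/6, h(3.25) = -10.5, h(41/12) = -65/6.
Sum = Δs · [h(25/12) + h(2.25) + h(29/12) + ...].
Sum = -14.25.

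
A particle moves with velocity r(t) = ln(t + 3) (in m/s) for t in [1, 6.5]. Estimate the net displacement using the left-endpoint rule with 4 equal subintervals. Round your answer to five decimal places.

Δt = (6.5 − 1)/4 = 1.375.
Left endpoints: 1, 2.375, 3.75, 5.125.
r(1) ≈ 1.38629, r(2.375) ≈ 1.68176, r(3.75) ≈ 1.90954, r(5.125) ≈ 2.09495.
Sum = Δt · [r(1) + r(2.375) + r(3.75) + r(5.125)].
Sum ≈ 9.72474.

9.72474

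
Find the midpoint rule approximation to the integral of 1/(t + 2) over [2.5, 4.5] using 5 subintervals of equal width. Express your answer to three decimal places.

Δt = (4.5 − 2.5)/5 = 0.4.
Midpoints: 2.7, 3.1, 3.5, 3.9, 4.3.
f(2.7) = 10/47, f(3.1) = 10/51, f(3.5) = 2/11, f(3.9) = 10/59, f(4.3) = 10/63.
Sum = Δt · [f(2.7) + f(3.1) + f(3.5) + f(3.9) + f(4.3)].
Sum ≈ 0.368.

0.368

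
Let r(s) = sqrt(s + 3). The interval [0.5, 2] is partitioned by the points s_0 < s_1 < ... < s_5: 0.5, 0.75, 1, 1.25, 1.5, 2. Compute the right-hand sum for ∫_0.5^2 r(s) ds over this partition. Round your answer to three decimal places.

3.148

Subinterval widths: 0.25, 0.25, 0.25, 0.25, 0.5.
Right endpoints: 0.75, 1, 1.25, 1.5, 2.
r(0.75) ≈ 1.936, r(1) ≈ 2.000, r(1.25) ≈ 2.062, r(1.5) ≈ 2.121, r(2) ≈ 2.236.
Sum = Σ Δs_i · r(s_i).
Sum ≈ 3.148.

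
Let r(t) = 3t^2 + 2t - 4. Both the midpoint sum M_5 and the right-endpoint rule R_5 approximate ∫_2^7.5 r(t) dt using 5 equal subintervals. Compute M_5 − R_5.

M_5 = 442.46125.
R_5 = 539.715.
M_5 − R_5 = -97.25375.

-97.25375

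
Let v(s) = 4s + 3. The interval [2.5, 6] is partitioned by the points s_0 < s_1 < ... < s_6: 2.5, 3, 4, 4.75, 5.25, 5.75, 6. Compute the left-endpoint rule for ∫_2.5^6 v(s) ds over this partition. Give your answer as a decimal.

Subinterval widths: 0.5, 1, 0.75, 0.5, 0.5, 0.25.
Left endpoints: 2.5, 3, 4, 4.75, 5.25, 5.75.
v(2.5) = 13, v(3) = 15, v(4) = 19, v(4.75) = 22, v(5.25) = 24, v(5.75) = 26.
Sum = Σ Δs_i · v(s_i).
Sum = 65.25.

65.25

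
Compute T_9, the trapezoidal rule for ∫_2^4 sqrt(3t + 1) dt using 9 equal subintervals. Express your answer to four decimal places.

6.2998

Δt = (4 − 2)/9 = 2/9.
f(2) ≈ 2.6458, f(20/9) ≈ 2.7689, f(22/9) ≈ 2.8868, f(8/3) ≈ 3.0000, f(26/9) ≈ 3.1091, f(28/9) ≈ 3.2146, f(10/3) ≈ 3.3166, f(32/9) ≈ 3.4157, f(34/9) ≈ 3.5119, f(4) ≈ 3.6056.
T_9 = (Δt/2)·[f(t_0) + 2f(t_1) + ... + 2f(t_{8}) + f(t_9)].
Sum ≈ 6.2998.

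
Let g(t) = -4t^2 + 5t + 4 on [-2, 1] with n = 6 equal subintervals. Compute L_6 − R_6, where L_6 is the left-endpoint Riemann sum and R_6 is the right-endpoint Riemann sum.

-13.5

L_6 = -14.75.
R_6 = -1.25.
L_6 − R_6 = -13.5.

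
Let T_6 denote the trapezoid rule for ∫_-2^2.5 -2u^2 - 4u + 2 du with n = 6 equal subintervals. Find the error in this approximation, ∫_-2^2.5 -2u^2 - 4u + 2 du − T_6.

Exact integral: ∫_-2^2.5 f(u) du = -11.25.
T_6 = -12.09375.
Error = -11.25 − (-12.09375) = 0.84375.

0.84375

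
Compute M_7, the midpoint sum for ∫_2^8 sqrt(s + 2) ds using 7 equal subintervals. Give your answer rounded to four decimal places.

Δs = (8 − 2)/7 = 6/7.
Midpoints: 17/7, 23/7, 29/7, 5, 41/7, 47/7, 53/7.
f(17/7) ≈ 2.1044, f(23/7) ≈ 2.2991, f(29/7) ≈ 2.4785, f(5) ≈ 2.6458, f(41/7) ≈ 2.8031, f(47/7) ≈ 2.9520, f(53/7) ≈ 3.0938.
Sum = Δs · [f(17/7) + f(23/7) + f(29/7) + ...].
Sum ≈ 15.7513.

15.7513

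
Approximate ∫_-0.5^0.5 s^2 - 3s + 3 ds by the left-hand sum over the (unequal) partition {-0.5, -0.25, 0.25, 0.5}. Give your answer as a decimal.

3.671875

Subinterval widths: 0.25, 0.5, 0.25.
Left endpoints: -0.5, -0.25, 0.25.
f(-0.5) = 4.75, f(-0.25) = 3.8125, f(0.25) = 2.3125.
Sum = Σ Δs_i · f(s_i).
Sum = 3.671875.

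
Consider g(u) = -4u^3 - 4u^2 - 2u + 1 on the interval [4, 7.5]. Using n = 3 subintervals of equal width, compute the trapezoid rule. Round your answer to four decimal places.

Δu = (7.5 − 4)/3 = 7/6.
g(4) = -327, g(31/6) = -36061/54, g(19/3) = -32083/27, g(7.5) = -1926.5.
T_3 = (Δu/2)·[g(u_0) + 2g(u_1) + 2g(u_2) + g(u_3)].
Sum ≈ -3479.9398.

-3479.9398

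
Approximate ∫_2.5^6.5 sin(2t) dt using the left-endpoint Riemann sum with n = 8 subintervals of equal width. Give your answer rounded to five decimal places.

Δt = (6.5 − 2.5)/8 = 0.5.
Left endpoints: 2.5, 3, 3.5, 4, 4.5, 5, 5.5, 6.
f(2.5) ≈ -0.95892, f(3) ≈ -0.27942, f(3.5) ≈ 0.65699, f(4) ≈ 0.98936, f(4.5) ≈ 0.41212, f(5) ≈ -0.54402, f(5.5) ≈ -0.99999, f(6) ≈ -0.53657.
Sum = Δt · [f(2.5) + f(3) + f(3.5) + ...].
Sum ≈ -0.63023.

-0.63023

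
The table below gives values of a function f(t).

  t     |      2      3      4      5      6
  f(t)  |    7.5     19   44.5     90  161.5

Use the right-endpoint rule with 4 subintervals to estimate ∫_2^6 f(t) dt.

315

Δt = 1.
Sum = 1·[19 + 44.5 + 90 + 161.5] = 315.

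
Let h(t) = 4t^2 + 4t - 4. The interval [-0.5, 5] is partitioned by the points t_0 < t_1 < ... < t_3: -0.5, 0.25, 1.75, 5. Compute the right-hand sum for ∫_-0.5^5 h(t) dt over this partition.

397.8125

Subinterval widths: 0.75, 1.5, 3.25.
Right endpoints: 0.25, 1.75, 5.
h(0.25) = -2.75, h(1.75) = 15.25, h(5) = 116.
Sum = Σ Δt_i · h(t_i).
Sum = 397.8125.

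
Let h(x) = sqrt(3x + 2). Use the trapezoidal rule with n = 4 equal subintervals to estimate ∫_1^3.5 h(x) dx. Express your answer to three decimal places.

7.328

Δx = (3.5 − 1)/4 = 0.625.
h(1) ≈ 2.236, h(1.625) ≈ 2.622, h(2.25) ≈ 2.958, h(2.875) ≈ 3.260, h(3.5) ≈ 3.536.
T_4 = (Δx/2)·[h(x_0) + 2h(x_1) + 2h(x_2) + 2h(x_3) + h(x_4)].
Sum ≈ 7.328.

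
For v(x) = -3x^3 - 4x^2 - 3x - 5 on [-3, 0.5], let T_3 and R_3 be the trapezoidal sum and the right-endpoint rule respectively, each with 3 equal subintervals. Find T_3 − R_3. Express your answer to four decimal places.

33.1771

T_3 ≈ 25.917824.
R_3 ≈ -7.259259.
T_3 − R_3 ≈ 33.1771.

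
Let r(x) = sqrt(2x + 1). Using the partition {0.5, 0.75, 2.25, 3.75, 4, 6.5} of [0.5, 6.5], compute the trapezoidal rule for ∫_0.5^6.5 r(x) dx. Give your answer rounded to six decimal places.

Subinterval widths: 0.25, 1.5, 1.5, 0.25, 2.5.
r(0.5) ≈ 1.414214, r(0.75) ≈ 1.581139, r(2.25) ≈ 2.345208, r(3.75) ≈ 2.915476, r(4) ≈ 3.000000, r(6.5) ≈ 3.741657.
On each subinterval the trapezoid contributes (Δx_i/2)·[r(x_{i-1}) + r(x_i)].
Sum ≈ 16.431198.

16.431198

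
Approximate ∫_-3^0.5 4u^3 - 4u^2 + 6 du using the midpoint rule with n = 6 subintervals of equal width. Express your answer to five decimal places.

Δu = (0.5 − (-3))/6 = 7/12.
Midpoints: -65/24, -2.125, -37/24, -23/24, -0.375, 5/24.
f(-65/24) = -355289/3456, f(-2.125) = -50.4453125, f(-37/24) = -62773/3456, f(-23/24) = -4127/3456, f(-0.375) = 5.2265625, f(5/24) = 20261/3456.
Sum = Δu · [f(-65/24) + f(-2.125) + f(-37/24) + ...].
Sum ≈ -94.21846.

-94.21846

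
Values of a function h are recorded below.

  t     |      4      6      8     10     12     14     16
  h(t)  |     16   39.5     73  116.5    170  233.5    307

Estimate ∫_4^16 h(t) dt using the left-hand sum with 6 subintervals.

1297

Δt = 2.
Sum = 2·[16 + 39.5 + 73 + 116.5 + 170 + 233.5] = 1297.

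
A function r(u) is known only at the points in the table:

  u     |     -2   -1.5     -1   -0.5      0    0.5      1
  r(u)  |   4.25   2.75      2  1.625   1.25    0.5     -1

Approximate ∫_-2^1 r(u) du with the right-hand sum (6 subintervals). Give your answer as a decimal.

Δu = 0.5.
Sum = 0.5·[2.75 + 2 + 1.625 + 1.25 + 0.5 + (-1)] = 3.5625.

3.5625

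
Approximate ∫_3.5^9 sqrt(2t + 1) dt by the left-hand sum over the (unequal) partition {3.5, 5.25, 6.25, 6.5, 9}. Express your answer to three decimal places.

18.614

Subinterval widths: 1.75, 1, 0.25, 2.5.
Left endpoints: 3.5, 5.25, 6.25, 6.5.
f(3.5) ≈ 2.828, f(5.25) ≈ 3.391, f(6.25) ≈ 3.674, f(6.5) ≈ 3.742.
Sum = Σ Δt_i · f(t_i).
Sum ≈ 18.614.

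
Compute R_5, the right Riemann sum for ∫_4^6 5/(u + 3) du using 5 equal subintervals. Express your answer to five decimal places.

1.22536

Δu = (6 − 4)/5 = 0.4.
Right endpoints: 4.4, 4.8, 5.2, 5.6, 6.
f(4.4) = 25/37, f(4.8) = 25/39, f(5.2) = 25/41, f(5.6) = 25/43, f(6) = 5/9.
Sum = Δu · [f(4.4) + f(4.8) + f(5.2) + f(5.6) + f(6)].
Sum ≈ 1.22536.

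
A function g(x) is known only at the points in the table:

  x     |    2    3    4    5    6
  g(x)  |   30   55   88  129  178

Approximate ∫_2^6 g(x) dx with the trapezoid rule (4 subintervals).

Δx = 1.
T_4 = (1/2)·[30 + 2·55 + 2·88 + 2·129 + 178] = 376.

376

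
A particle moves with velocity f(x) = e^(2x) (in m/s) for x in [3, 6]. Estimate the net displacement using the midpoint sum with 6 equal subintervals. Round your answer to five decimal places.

77889.47670

Δx = (6 − 3)/6 = 0.5.
Midpoints: 3.25, 3.75, 4.25, 4.75, 5.25, 5.75.
f(3.25) ≈ 665.14163, f(3.75) ≈ 1808.04241, f(4.25) ≈ 4914.76884, f(4.75) ≈ 13359.72683, f(5.25) ≈ 36315.50267, f(5.75) ≈ 98715.77101.
Sum = Δx · [f(3.25) + f(3.75) + f(4.25) + ...].
Sum ≈ 77889.47670.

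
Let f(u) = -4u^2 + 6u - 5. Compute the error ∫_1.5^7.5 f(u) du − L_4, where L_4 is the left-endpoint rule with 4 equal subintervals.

-126

Exact integral: ∫_1.5^7.5 f(u) du = -426.
L_4 = -300.
Error = -426 − (-300) = -126.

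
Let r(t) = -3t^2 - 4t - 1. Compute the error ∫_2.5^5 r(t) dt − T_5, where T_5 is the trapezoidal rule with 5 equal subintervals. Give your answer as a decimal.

Exact integral: ∫_2.5^5 r(t) dt = -149.375.
T_5 = -149.6875.
Error = -149.375 − (-149.6875) = 0.3125.

0.3125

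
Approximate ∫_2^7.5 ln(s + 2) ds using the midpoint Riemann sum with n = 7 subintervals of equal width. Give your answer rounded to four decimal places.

10.3458

Δs = (7.5 − 2)/7 = 11/14.
Midpoints: 67/28, 89/28, 111/28, 4.75, 155/28, 177/28, 199/28.
f(67/28) ≈ 1.4800, f(89/28) ≈ 1.6445, f(111/28) ≈ 1.7858, f(4.75) ≈ 1.9095, f(155/28) ≈ 2.0197, f(177/28) ≈ 2.1188, f(199/28) ≈ 2.2091.
Sum = Δs · [f(67/28) + f(89/28) + f(111/28) + ...].
Sum ≈ 10.3458.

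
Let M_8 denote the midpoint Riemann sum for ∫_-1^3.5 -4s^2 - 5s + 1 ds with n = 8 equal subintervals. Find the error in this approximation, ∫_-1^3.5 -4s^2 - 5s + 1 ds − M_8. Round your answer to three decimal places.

Exact integral: ∫_-1^3.5 f(s) ds = -82.125.
M_8 ≈ -81.65039.
Error ≈ -82.125 − (-81.65039) ≈ -0.475.

-0.475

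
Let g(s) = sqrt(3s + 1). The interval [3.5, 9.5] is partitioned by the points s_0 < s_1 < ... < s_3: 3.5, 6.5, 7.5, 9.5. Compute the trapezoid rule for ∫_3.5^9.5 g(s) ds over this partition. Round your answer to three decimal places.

26.845

Subinterval widths: 3, 1, 2.
g(3.5) ≈ 3.391, g(6.5) ≈ 4.528, g(7.5) ≈ 4.848, g(9.5) ≈ 5.431.
On each subinterval the trapezoid contributes (Δs_i/2)·[g(s_{i-1}) + g(s_i)].
Sum ≈ 26.845.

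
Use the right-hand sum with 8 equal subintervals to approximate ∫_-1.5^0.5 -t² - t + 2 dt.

Δt = (0.5 − (-1.5))/8 = 0.25.
Right endpoints: -1.25, -1, -0.75, -0.5, -0.25, 0, 0.25, 0.5.
f(-1.25) = 1.6875, f(-1) = 2, f(-0.75) = 2.1875, f(-0.5) = 2.25, f(-0.25) = 2.1875, f(0) = 2, f(0.25) = 1.6875, f(0.5) = 1.25.
Sum = Δt · [f(-1.25) + f(-1) + f(-0.75) + ...].
Sum = 3.8125.

3.8125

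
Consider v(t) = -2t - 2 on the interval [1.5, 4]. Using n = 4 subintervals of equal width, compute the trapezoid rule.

Δt = (4 − 1.5)/4 = 0.625.
v(1.5) = -5, v(2.125) = -6.25, v(2.75) = -7.5, v(3.375) = -8.75, v(4) = -10.
T_4 = (Δt/2)·[v(t_0) + 2v(t_1) + 2v(t_2) + 2v(t_3) + v(t_4)].
Sum = -18.75.

-18.75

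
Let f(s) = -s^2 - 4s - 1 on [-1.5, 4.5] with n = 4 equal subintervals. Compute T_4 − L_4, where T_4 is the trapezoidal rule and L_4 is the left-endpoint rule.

T_4 = -75.75.
L_4 = -44.25.
T_4 − L_4 = -31.5.

-31.5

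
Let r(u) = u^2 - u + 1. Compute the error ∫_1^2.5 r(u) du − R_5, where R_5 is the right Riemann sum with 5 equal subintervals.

-0.585

Exact integral: ∫_1^2.5 r(u) du = 3.75.
R_5 = 4.335.
Error = 3.75 − 4.335 = -0.585.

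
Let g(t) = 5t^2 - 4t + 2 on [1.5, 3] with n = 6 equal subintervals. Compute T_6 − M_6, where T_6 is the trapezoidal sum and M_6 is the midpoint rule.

T_6 = 28.953125.
M_6 = 28.8359375.
T_6 − M_6 = 0.1171875.

0.1171875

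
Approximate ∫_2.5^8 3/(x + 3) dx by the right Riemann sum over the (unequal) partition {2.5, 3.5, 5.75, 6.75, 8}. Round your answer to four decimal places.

1.8816

Subinterval widths: 1, 2.25, 1, 1.25.
Right endpoints: 3.5, 5.75, 6.75, 8.
f(3.5) = 6/13, f(5.75) = 12/35, f(6.75) = 4/13, f(8) = 3/11.
Sum = Σ Δx_i · f(x_i).
Sum ≈ 1.8816.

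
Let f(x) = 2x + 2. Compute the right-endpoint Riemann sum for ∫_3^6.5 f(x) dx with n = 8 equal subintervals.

41.78125

Δx = (6.5 − 3)/8 = 0.4375.
Right endpoints: 3.4375, 3.875, 4.3125, 4.75, 5.1875, 5.625, 6.0625, 6.5.
f(3.4375) = 8.875, f(3.875) = 9.75, f(4.3125) = 10.625, f(4.75) = 11.5, f(5.1875) = 12.375, f(5.625) = 13.25, f(6.0625) = 14.125, f(6.5) = 15.
Sum = Δx · [f(3.4375) + f(3.875) + f(4.3125) + ...].
Sum = 41.78125.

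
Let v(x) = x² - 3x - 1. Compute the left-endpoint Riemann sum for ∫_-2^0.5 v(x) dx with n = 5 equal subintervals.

Δx = (0.5 − (-2))/5 = 0.5.
Left endpoints: -2, -1.5, -1, -0.5, 0.
v(-2) = 9, v(-1.5) = 5.75, v(-1) = 3, v(-0.5) = 0.75, v(0) = -1.
Sum = Δx · [v(-2) + v(-1.5) + v(-1) + v(-0.5) + v(0)].
Sum = 8.75.

8.75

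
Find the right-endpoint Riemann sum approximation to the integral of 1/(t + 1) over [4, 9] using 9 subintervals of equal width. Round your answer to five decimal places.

Δt = (9 − 4)/9 = 5/9.
Right endpoints: 41/9, 46/9, 17/3, 56/9, 61/9, 22/3, 71/9, 76/9, 9.
f(41/9) = 0.18, f(46/9) = 9/55, f(17/3) = 0.15, f(56/9) = 9/65, f(61/9) = 9/70, f(22/3) = 0.12, f(71/9) = 0.1125, f(76/9) = 9/85, f(9) = 0.1.
Sum = Δt · [f(41/9) + f(46/9) + f(17/3) + ...].
Sum ≈ 0.66614.

0.66614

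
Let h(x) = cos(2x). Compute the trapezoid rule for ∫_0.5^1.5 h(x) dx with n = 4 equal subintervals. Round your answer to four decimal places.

-0.3428

Δx = (1.5 − 0.5)/4 = 0.25.
h(0.5) ≈ 0.5403, h(0.75) ≈ 0.0707, h(1) ≈ -0.4161, h(1.25) ≈ -0.8011, h(1.5) ≈ -0.9900.
T_4 = (Δx/2)·[h(x_0) + 2h(x_1) + 2h(x_2) + 2h(x_3) + h(x_4)].
Sum ≈ -0.3428.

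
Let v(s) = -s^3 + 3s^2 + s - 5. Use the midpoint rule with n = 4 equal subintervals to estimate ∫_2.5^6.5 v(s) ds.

-176

Δs = (6.5 − 2.5)/4 = 1.
Midpoints: 3, 4, 5, 6.
v(3) = -2, v(4) = -17, v(5) = -50, v(6) = -107.
Sum = Δs · [v(3) + v(4) + v(5) + v(6)].
Sum = -176.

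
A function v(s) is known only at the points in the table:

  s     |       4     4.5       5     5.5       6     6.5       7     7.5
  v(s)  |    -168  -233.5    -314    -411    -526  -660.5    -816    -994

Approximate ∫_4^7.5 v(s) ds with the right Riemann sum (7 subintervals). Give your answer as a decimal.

Δs = 0.5.
Sum = 0.5·[(-233.5) + (-314) + (-411) + (-526) + (-660.5) + (-816) + (-994)] = -1977.5.

-1977.5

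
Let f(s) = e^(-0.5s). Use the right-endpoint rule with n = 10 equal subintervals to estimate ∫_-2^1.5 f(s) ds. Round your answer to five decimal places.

4.11025

Δs = (1.5 − (-2))/10 = 0.35.
Right endpoints: -1.65, -1.3, -0.95, -0.6, -0.25, 0.1, 0.45, 0.8, 1.15, 1.5.
f(-1.65) ≈ 2.28188, f(-1.3) ≈ 1.91554, f(-0.95) ≈ 1.60801, f(-0.6) ≈ 1.34986, f(-0.25) ≈ 1.13315, f(0.1) ≈ 0.95123, f(0.45) ≈ 0.79852, f(0.8) ≈ 0.67032, f(1.15) ≈ 0.56270, f(1.5) ≈ 0.47237.
Sum = Δs · [f(-1.65) + f(-1.3) + f(-0.95) + ...].
Sum ≈ 4.11025.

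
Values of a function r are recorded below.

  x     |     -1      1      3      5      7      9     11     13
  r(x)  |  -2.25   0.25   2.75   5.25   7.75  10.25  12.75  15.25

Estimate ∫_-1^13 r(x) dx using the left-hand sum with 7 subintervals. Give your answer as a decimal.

73.5

Δx = 2.
Sum = 2·[(-2.25) + 0.25 + 2.75 + 5.25 + 7.75 + 10.25 + 12.75] = 73.5.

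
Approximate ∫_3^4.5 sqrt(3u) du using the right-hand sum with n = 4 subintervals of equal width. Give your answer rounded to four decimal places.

5.1480

Δu = (4.5 − 3)/4 = 0.375.
Right endpoints: 3.375, 3.75, 4.125, 4.5.
f(3.375) ≈ 3.1820, f(3.75) ≈ 3.3541, f(4.125) ≈ 3.5178, f(4.5) ≈ 3.6742.
Sum = Δu · [f(3.375) + f(3.75) + f(4.125) + f(4.5)].
Sum ≈ 5.1480.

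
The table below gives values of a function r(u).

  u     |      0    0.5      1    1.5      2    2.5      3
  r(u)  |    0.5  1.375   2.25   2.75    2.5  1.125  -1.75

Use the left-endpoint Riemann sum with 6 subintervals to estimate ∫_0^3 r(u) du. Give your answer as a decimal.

5.25

Δu = 0.5.
Sum = 0.5·[0.5 + 1.375 + 2.25 + 2.75 + 2.5 + 1.125] = 5.25.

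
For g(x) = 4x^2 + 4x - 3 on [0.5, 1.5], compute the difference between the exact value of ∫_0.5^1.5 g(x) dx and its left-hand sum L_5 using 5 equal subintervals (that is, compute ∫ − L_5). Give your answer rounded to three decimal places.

1.173

Exact integral: ∫_0.5^1.5 g(x) dx ≈ 5.33333.
L_5 = 4.16.
Error ≈ 5.33333 − 4.16 ≈ 1.173.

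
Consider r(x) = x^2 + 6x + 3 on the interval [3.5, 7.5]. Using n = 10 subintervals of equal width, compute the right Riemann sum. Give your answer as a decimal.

Δx = (7.5 − 3.5)/10 = 0.4.
Right endpoints: 3.9, 4.3, 4.7, 5.1, 5.5, 5.9, 6.3, 6.7, 7.1, 7.5.
r(3.9) = 41.61, r(4.3) = 47.29, r(4.7) = 53.29, r(5.1) = 59.61, r(5.5) = 66.25, r(5.9) = 73.21, r(6.3) = 80.49, r(6.7) = 88.09, r(7.1) = 96.01, r(7.5) = 104.25.
Sum = Δx · [r(3.9) + r(4.3) + r(4.7) + ...].
Sum = 284.04.

284.04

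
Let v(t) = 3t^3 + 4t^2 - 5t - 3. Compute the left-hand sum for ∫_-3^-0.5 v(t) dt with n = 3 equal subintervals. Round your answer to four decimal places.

-27.6968

Δt = (-0.5 − (-3))/3 = 5/6.
Left endpoints: -3, -13/6, -4/3.
v(-3) = -33, v(-13/6) = -281/72, v(-4/3) = 11/3.
Sum = Δt · [v(-3) + v(-13/6) + v(-4/3)].
Sum ≈ -27.6968.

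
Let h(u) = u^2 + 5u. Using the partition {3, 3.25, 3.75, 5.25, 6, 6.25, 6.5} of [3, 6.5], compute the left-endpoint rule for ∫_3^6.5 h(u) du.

143.0625

Subinterval widths: 0.25, 0.5, 1.5, 0.75, 0.25, 0.25.
Left endpoints: 3, 3.25, 3.75, 5.25, 6, 6.25.
h(3) = 24, h(3.25) = 26.8125, h(3.75) = 32.8125, h(5.25) = 53.8125, h(6) = 66, h(6.25) = 70.3125.
Sum = Σ Δu_i · h(u_i).
Sum = 143.0625.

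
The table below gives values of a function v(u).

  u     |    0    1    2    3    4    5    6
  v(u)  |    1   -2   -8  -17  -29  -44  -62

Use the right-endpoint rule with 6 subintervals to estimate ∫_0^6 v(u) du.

Δu = 1.
Sum = 1·[(-2) + (-8) + (-17) + (-29) + (-44) + (-62)] = -162.

-162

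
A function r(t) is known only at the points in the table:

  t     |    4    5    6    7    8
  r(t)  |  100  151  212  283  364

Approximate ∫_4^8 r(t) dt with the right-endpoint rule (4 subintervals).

1010

Δt = 1.
Sum = 1·[151 + 212 + 283 + 364] = 1010.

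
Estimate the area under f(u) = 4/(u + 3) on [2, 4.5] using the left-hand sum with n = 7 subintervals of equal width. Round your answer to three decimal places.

Δu = (4.5 − 2)/7 = 5/14.
Left endpoints: 2, 33/14, 19/7, 43/14, 24/7, 53/14, 29/7.
f(2) = 0.8, f(33/14) = 56/75, f(19/7) = 0.7, f(43/14) = 56/85, f(24/7) = 28/45, f(53/14) = 56/95, f(29/7) = 0.56.
Sum = Δu · [f(2) + f(33/14) + f(19/7) + ...].
Sum ≈ 1.670.

1.670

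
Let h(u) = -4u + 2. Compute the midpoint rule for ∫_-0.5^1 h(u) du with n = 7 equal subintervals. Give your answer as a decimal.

1.5

Δu = (1 − (-0.5))/7 = 3/14.
Midpoints: -11/28, -5/28, 1/28, 0.25, 13/28, 19/28, 25/28.
h(-11/28) = 25/7, h(-5/28) = 19/7, h(1/28) = 13/7, h(0.25) = 1, h(13/28) = 1/7, h(19/28) = -5/7, h(25/28) = -11/7.
Sum = Δu · [h(-11/28) + h(-5/28) + h(1/28) + ...].
Sum = 1.5.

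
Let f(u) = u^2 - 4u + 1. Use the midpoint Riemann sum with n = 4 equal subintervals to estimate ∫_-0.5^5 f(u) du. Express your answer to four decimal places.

Δu = (5 − (-0.5))/4 = 1.375.
Midpoints: 0.1875, 1.5625, 2.9375, 4.3125.
f(0.1875) = 0.28515625, f(1.5625) = -2.80859375, f(2.9375) = -2.12109375, f(4.3125) = 2.34765625.
Sum = Δu · [f(0.1875) + f(1.5625) + f(2.9375) + f(4.3125)].
Sum ≈ -3.1582.

-3.1582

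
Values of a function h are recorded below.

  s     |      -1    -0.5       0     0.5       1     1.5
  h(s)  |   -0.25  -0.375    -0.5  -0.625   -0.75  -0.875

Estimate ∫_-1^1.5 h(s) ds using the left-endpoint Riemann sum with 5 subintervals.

Δs = 0.5.
Sum = 0.5·[(-0.25) + (-0.375) + (-0.5) + (-0.625) + (-0.75)] = -1.25.

-1.25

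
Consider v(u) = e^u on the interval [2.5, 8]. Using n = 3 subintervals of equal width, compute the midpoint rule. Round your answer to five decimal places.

2590.44312

Δu = (8 − 2.5)/3 = 11/6.
Midpoints: 41/12, 5.25, 85/12.
v(41/12) ≈ 30.46769, v(5.25) ≈ 190.56627, v(85/12) ≈ 1191.93502.
Sum = Δu · [v(41/12) + v(5.25) + v(85/12)].
Sum ≈ 2590.44312.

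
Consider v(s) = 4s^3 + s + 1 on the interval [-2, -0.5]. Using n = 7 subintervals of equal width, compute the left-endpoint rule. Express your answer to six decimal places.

-20.020408

Δs = (-0.5 − (-2))/7 = 3/14.
Left endpoints: -2, -25/14, -11/7, -19/14, -8/7, -13/14, -5/7.
v(-2) = -33, v(-25/14) = -8082/343, v(-11/7) = -5520/343, v(-19/14) = -3552/343, v(-8/7) = -2097/343, v(-13/14) = -1074/343, v(-5/7) = -402/343.
Sum = Δs · [v(-2) + v(-25/14) + v(-11/7) + ...].
Sum ≈ -20.020408.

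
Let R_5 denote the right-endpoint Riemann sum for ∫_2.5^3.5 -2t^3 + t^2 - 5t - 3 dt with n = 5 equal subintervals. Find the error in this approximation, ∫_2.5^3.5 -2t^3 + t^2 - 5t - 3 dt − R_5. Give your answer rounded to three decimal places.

5.463

Exact integral: ∫_2.5^3.5 f(t) dt ≈ -64.41667.
R_5 = -69.88.
Error ≈ -64.41667 − (-69.88) ≈ 5.463.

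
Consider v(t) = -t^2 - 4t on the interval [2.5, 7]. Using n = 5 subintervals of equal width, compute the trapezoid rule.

-195.2325

Δt = (7 − 2.5)/5 = 0.9.
v(2.5) = -16.25, v(3.4) = -25.16, v(4.3) = -35.69, v(5.2) = -47.84, v(6.1) = -61.61, v(7) = -77.
T_5 = (Δt/2)·[v(t_0) + 2v(t_1) + ... + 2v(t_{4}) + v(t_5)].
Sum = -195.2325.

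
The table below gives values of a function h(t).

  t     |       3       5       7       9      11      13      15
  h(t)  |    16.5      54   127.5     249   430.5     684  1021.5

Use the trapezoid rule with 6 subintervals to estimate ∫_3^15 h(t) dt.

4128

Δt = 2.
T_6 = (2/2)·[16.5 + 2·54 + 2·127.5 + 2·249 + 2·430.5 + 2·684 + 1021.5] = 4128.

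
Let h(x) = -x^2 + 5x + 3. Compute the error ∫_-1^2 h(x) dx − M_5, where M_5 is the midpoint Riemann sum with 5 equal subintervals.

Exact integral: ∫_-1^2 h(x) dx = 13.5.
M_5 = 13.59.
Error = 13.5 − 13.59 = -0.09.

-0.09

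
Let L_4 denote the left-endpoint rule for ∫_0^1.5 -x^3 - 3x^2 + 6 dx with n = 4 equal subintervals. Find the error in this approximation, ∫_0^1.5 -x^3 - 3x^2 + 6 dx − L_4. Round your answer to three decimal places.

-1.714

Exact integral: ∫_0^1.5 f(x) dx = 4.359375.
L_4 ≈ 6.07324.
Error ≈ 4.359375 − 6.07324 ≈ -1.714.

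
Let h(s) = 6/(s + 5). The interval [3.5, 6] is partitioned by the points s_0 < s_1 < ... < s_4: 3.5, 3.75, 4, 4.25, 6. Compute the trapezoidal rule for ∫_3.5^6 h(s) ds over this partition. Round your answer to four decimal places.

1.5523

Subinterval widths: 0.25, 0.25, 0.25, 1.75.
h(3.5) = 12/17, h(3.75) = 24/35, h(4) = 2/3, h(4.25) = 24/37, h(6) = 6/11.
On each subinterval the trapezoid contributes (Δs_i/2)·[h(s_{i-1}) + h(s_i)].
Sum ≈ 1.5523.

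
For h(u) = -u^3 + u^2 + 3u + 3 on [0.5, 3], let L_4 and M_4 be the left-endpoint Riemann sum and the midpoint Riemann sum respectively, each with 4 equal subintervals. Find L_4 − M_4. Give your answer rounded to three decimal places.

L_4 ≈ 11.97754.
M_4 ≈ 9.69482.
L_4 − M_4 ≈ 2.283.

2.283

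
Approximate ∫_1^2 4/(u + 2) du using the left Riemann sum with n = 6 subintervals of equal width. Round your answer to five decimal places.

1.17896

Δu = (2 − 1)/6 = 1/6.
Left endpoints: 1, 7/6, 4/3, 1.5, 5/3, 11/6.
f(1) = 4/3, f(7/6) = 24/19, f(4/3) = 1.2, f(1.5) = 8/7, f(5/3) = 12/11, f(11/6) = 24/23.
Sum = Δu · [f(1) + f(7/6) + f(4/3) + ...].
Sum ≈ 1.17896.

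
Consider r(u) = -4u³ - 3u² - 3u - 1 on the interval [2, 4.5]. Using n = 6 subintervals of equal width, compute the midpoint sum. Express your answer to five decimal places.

-502.54340

Δu = (4.5 − 2)/6 = 5/12.
Midpoints: 53/24, 2.625, 73/24, 83/24, 3.875, 103/24.
r(53/24) = -225791/3456, r(2.625) = -101.8984375, r(73/24) = -519931/3456, r(83/24) = -735101/3456, r(3.875) = -290.4140625, r(103/24) = -1331641/3456.
Sum = Δu · [r(53/24) + r(2.625) + r(73/24) + ...].
Sum ≈ -502.54340.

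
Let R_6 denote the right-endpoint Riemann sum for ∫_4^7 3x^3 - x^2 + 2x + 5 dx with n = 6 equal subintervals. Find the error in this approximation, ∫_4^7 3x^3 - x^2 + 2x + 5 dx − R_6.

Exact integral: ∫_4^7 f(x) dx = 1563.75.
R_6 = 1772.3125.
Error = 1563.75 − 1772.3125 = -208.5625.

-208.5625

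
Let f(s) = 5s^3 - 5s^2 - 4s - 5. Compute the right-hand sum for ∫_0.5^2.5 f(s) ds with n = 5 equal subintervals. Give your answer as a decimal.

9.75

Δs = (2.5 − 0.5)/5 = 0.4.
Right endpoints: 0.9, 1.3, 1.7, 2.1, 2.5.
f(0.9) = -9.005, f(1.3) = -7.665, f(1.7) = -1.685, f(2.1) = 10.855, f(2.5) = 31.875.
Sum = Δs · [f(0.9) + f(1.3) + f(1.7) + f(2.1) + f(2.5)].
Sum = 9.75.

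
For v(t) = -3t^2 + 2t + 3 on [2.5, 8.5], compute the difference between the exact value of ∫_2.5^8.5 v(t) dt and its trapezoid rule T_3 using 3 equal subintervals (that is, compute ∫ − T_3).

Exact integral: ∫_2.5^8.5 v(t) dt = -514.5.
T_3 = -526.5.
Error = -514.5 − (-526.5) = 12.

12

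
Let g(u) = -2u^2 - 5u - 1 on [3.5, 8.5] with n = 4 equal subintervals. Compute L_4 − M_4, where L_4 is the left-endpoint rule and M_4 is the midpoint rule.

L_4 = -447.8125.
M_4 = -534.53125.
L_4 − M_4 = 86.71875.

86.71875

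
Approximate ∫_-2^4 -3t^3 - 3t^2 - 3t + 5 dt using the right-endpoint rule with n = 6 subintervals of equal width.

-387

Δt = (4 − (-2))/6 = 1.
Right endpoints: -1, 0, 1, 2, 3, 4.
f(-1) = 8, f(0) = 5, f(1) = -4, f(2) = -37, f(3) = -112, f(4) = -247.
Sum = Δt · [f(-1) + f(0) + f(1) + ...].
Sum = -387.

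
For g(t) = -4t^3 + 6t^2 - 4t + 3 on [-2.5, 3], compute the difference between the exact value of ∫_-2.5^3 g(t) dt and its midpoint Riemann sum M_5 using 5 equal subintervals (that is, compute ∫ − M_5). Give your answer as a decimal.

Exact integral: ∫_-2.5^3 g(t) dt = 54.3125.
M_5 = 52.64875.
Error = 54.3125 − 52.64875 = 1.66375.

1.66375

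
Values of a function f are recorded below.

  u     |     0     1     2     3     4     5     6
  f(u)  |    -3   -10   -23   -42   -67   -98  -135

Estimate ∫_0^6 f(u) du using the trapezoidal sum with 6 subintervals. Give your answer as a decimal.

-309

Δu = 1.
T_6 = (1/2)·[(-3) + 2·(-10) + 2·(-23) + 2·(-42) + 2·(-67) + 2·(-98) + (-135)] = -309.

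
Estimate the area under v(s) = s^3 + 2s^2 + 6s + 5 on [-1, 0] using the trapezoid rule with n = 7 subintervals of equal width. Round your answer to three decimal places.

Δs = (0 − (-1))/7 = 1/7.
v(-1) = 0, v(-6/7) = 239/343, v(-5/7) = 470/343, v(-4/7) = 699/343, v(-3/7) = 932/343, v(-2/7) = 1175/343, v(-1/7) = 1434/343, v(0) = 5.
T_7 = (Δs/2)·[v(s_0) + 2v(s_1) + ... + 2v(s_{6}) + v(s_7)].
Sum ≈ 2.418.

2.418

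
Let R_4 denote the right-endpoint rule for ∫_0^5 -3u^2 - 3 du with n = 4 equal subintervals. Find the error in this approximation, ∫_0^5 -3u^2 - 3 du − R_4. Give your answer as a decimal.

50.78125

Exact integral: ∫_0^5 f(u) du = -140.
R_4 = -190.78125.
Error = -140 − (-190.78125) = 50.78125.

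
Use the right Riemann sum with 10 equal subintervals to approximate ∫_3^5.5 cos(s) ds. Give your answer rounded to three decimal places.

-0.630

Δs = (5.5 − 3)/10 = 0.25.
Right endpoints: 3.25, 3.5, 3.75, 4, 4.25, 4.5, 4.75, 5, 5.25, 5.5.
f(3.25) ≈ -0.994, f(3.5) ≈ -0.936, f(3.75) ≈ -0.821, f(4) ≈ -0.654, f(4.25) ≈ -0.446, f(4.5) ≈ -0.211, f(4.75) ≈ 0.038, f(5) ≈ 0.284, f(5.25) ≈ 0.512, f(5.5) ≈ 0.709.
Sum = Δs · [f(3.25) + f(3.5) + f(3.75) + ...].
Sum ≈ -0.630.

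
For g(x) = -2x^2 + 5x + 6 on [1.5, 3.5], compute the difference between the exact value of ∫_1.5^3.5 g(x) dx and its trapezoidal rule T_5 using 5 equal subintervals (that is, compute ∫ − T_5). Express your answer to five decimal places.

0.10667

Exact integral: ∫_1.5^3.5 g(x) dx ≈ 10.6666667.
T_5 = 10.56.
Error ≈ 10.6666667 − 10.56 ≈ 0.10667.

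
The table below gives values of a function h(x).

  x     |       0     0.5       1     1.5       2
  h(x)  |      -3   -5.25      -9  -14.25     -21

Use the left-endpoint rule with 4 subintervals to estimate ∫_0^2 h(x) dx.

Δx = 0.5.
Sum = 0.5·[(-3) + (-5.25) + (-9) + (-14.25)] = -15.75.

-15.75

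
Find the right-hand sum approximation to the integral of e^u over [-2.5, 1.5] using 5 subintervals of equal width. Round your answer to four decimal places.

6.3916

Δu = (1.5 − (-2.5))/5 = 0.8.
Right endpoints: -1.7, -0.9, -0.1, 0.7, 1.5.
f(-1.7) ≈ 0.1827, f(-0.9) ≈ 0.4066, f(-0.1) ≈ 0.9048, f(0.7) ≈ 2.0138, f(1.5) ≈ 4.4817.
Sum = Δu · [f(-1.7) + f(-0.9) + f(-0.1) + f(0.7) + f(1.5)].
Sum ≈ 6.3916.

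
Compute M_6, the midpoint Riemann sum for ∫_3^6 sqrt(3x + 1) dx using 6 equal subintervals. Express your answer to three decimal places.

11.378

Δx = (6 − 3)/6 = 0.5.
Midpoints: 3.25, 3.75, 4.25, 4.75, 5.25, 5.75.
f(3.25) ≈ 3.279, f(3.75) ≈ 3.500, f(4.25) ≈ 3.708, f(4.75) ≈ 3.905, f(5.25) ≈ 4.093, f(5.75) ≈ 4.272.
Sum = Δx · [f(3.25) + f(3.75) + f(4.25) + ...].
Sum ≈ 11.378.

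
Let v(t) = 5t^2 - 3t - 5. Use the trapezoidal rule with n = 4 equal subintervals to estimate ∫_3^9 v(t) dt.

Δt = (9 − 3)/4 = 1.5.
v(3) = 31, v(4.5) = 82.75, v(6) = 157, v(7.5) = 253.75, v(9) = 373.
T_4 = (Δt/2)·[v(t_0) + 2v(t_1) + 2v(t_2) + 2v(t_3) + v(t_4)].
Sum = 1043.25.

1043.25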